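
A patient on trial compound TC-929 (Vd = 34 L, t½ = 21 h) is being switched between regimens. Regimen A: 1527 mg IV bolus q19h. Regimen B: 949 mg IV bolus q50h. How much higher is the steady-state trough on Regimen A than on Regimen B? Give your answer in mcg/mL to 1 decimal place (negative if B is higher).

Regimen A: f = (1/2)^(19/21) ≈ 0.5341; Cmin,ss = (1527/34)·f/(1−f) ≈ 51.486 mcg/mL.
Regimen B: f = (1/2)^(50/21) ≈ 0.1920; Cmin,ss = (949/34)·f/(1−f) ≈ 6.632 mcg/mL.
Difference ≈ 51.486 − 6.632 ≈ 44.854 mcg/mL.

44.9 mcg/mL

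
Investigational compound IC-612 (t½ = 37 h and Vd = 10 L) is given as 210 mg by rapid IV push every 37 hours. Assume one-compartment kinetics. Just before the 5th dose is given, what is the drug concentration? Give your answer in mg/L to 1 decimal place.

19.7 mg/L

f = (1/2)^(τ/t½) = (1/2)^(37/37) ≈ 0.5000.
C₀ = D/Vd = 210/10 ≈ 21.000 mg/L.
Before the 5th dose, 4 doses have been given. Superposition: Cmin = C₀·(f + f² + … + f^4).
≈ 21.000 × (0.5000 + 0.2500 + 0.1250 + 0.0625) ≈ 21.000 × 0.9375 ≈ 19.688 mg/L.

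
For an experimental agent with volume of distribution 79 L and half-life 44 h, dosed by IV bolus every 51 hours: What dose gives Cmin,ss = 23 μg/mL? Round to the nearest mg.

τ/t½ = 51/44 ≈ 1.1591, so f = (1/2)^(51/44) ≈ 0.447795.
Cmin,ss = (D/Vd)·f/(1−f), so D = Cmin,ss·Vd·(1−f)/f.
D = 23 × 79 × (1−f)/f ≈ 23 × 79 × 1.23316 ≈ 2240.65 mg.

2241 mg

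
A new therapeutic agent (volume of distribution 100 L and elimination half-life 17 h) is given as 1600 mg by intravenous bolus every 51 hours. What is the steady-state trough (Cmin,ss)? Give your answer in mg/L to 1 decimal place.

2.3 mg/L

τ = 51 h = 3 half-lives, so f = (1/2)^3 = 0.125.
Accumulation ratio R = 1/(1 − f) = 1/0.875 = 8/7.
Single-dose peak C₀ = D/Vd = 1600/100 = 16 mg/L.
Steady-state peak Cmax,ss = C₀·R = 16 × 8/7 ≈ 18.286 mg/L.
Steady-state trough Cmin,ss = Cmax,ss·f ≈ 18.286 × 0.125 ≈ 2.286 mg/L.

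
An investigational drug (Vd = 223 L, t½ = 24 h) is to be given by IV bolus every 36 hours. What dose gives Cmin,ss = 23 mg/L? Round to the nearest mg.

τ/t½ = 36/24 ≈ 1.5, so f = (1/2)^(36/24) ≈ 0.353553.
Cmin,ss = (D/Vd)·f/(1−f), so D = Cmin,ss·Vd·(1−f)/f.
D = 23 × 223 × (1−f)/f ≈ 23 × 223 × 1.82843 ≈ 9378.02 mg.

9378 mg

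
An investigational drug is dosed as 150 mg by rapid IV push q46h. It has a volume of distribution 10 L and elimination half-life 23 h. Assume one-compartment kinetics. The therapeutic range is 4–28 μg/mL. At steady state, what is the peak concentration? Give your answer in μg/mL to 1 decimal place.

The dosing interval is 2 half-lives, so f = 2^(−2) = 0.25.
Accumulation ratio R = 1/(1 − f) = 1/0.75 = 4/3.
Single-dose peak C₀ = D/Vd = 150/10 = 15 μg/mL.
Steady-state peak Cmax,ss = C₀·R = 15 × 4/3 ≈ 20.000 μg/mL.
Peak 20.0 μg/mL vs MTC 28 μg/mL: below toxic threshold.

20.0 μg/mL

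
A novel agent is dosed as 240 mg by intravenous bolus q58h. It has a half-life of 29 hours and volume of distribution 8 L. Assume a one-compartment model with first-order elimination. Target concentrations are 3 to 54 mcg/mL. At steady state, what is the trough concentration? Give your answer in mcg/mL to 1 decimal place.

10.0 mcg/mL

The dosing interval is 2 half-lives, so f = 2^(−2) = 0.25.
At steady state, R = 1/(1 − 0.25) = 4/3.
Single-dose peak C₀ = D/Vd = 240/8 = 30 mcg/mL.
Steady-state peak Cmax,ss = C₀·R = 30 × 4/3 ≈ 40.000 mcg/mL.
Steady-state trough Cmin,ss = Cmax,ss·f ≈ 40.000 × 0.25 ≈ 10.000 mcg/mL.
Trough 10.0 mcg/mL vs MEC 3 mcg/mL: adequate.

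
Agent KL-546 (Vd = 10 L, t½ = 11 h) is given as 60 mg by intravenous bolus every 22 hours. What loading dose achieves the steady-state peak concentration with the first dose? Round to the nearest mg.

f = (1/2)^(22/11) ≈ 0.250000; accumulation ratio R = 1/(1−f) ≈ 1.33333.
Loading dose to hit Cmax,ss on first dose: D_load = D_maint·R ≈ 60 × 1.33333 ≈ 80.00 mg.

80 mg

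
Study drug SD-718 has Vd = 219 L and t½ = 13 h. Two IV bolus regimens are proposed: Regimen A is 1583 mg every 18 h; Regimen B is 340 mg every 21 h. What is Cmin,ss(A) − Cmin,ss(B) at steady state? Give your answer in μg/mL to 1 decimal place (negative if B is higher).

Regimen A: f = (1/2)^(18/13) ≈ 0.3830; Cmin,ss = (1583/219)·f/(1−f) ≈ 4.487 μg/mL.
Regimen B: f = (1/2)^(21/13) ≈ 0.3264; Cmin,ss = (340/219)·f/(1−f) ≈ 0.752 μg/mL.
Difference ≈ 4.487 − 0.752 ≈ 3.735 μg/mL.

3.7 μg/mL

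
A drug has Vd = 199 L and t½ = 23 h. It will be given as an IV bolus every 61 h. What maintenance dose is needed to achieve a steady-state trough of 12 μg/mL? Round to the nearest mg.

τ/t½ = 61/23 ≈ 2.6522, so f = (1/2)^(61/23) ≈ 0.159080.
Cmin,ss = (D/Vd)·f/(1−f), so D = Cmin,ss·Vd·(1−f)/f.
D = 12 × 199 × (1−f)/f ≈ 12 × 199 × 5.28615 ≈ 12623.33 mg.

12623 mg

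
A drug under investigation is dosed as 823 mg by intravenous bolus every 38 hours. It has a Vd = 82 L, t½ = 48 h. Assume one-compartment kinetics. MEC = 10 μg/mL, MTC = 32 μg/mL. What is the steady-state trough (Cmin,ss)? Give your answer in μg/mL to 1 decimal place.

13.7 μg/mL

k = ln2/t½ = ln2/48 ≈ 0.014441 h⁻¹; fraction remaining f = e^(−kτ) = e^(−0.014441×38) ≈ 0.5777.
Accumulation ratio R = 1/(1 − f) ≈ 1/0.4223 ≈ 2.3680.
Single-dose peak C₀ = D/Vd = 823/82 ≈ 10.037 μg/mL.
Steady-state peak Cmax,ss = C₀·R ≈ 10.037 × 2.3680 ≈ 23.768 μg/mL.
One interval later, Cmin,ss = Cmax,ss·e^(−kτ) ≈ 23.768 × 0.5777 ≈ 13.731 μg/mL.
Trough 13.7 μg/mL vs MEC 10 μg/mL: adequate.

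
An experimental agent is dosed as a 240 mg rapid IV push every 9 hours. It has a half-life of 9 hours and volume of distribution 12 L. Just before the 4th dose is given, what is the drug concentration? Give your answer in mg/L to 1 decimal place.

f = (1/2)^(τ/t½) = (1/2)^(9/9) ≈ 0.5000.
C₀ = D/Vd = 240/12 ≈ 20.000 mg/L.
Before the 4th dose, 3 doses have been given. Superposition: Cmin = C₀·(f + f² + … + f^3).
≈ 20.000 × (0.5000 + 0.2500 + 0.1250) ≈ 20.000 × 0.8750 ≈ 17.500 mg/L.

17.5 mg/L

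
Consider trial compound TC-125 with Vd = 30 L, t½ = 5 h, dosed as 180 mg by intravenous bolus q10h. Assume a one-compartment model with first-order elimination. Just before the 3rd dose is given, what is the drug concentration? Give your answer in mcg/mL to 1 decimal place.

1.9 mcg/mL

f = (1/2)^(τ/t½) = (1/2)^(10/5) ≈ 0.2500.
C₀ = D/Vd = 180/30 ≈ 6.000 mcg/mL.
Before the 3rd dose, 2 doses have been given. Superposition: Cmin = C₀·(f + f²).
≈ 6.000 × (0.2500 + 0.0625) ≈ 6.000 × 0.3125 ≈ 1.875 mcg/mL.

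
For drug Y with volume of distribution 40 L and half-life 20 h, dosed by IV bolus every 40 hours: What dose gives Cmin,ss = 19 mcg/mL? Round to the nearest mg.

2280 mg

τ/t½ = 40/20 ≈ 2, so f = (1/2)^(40/20) ≈ 0.250000.
Cmin,ss = (D/Vd)·f/(1−f), so D = Cmin,ss·Vd·(1−f)/f.
D = 19 × 40 × (1−f)/f ≈ 19 × 40 × 3.00000 ≈ 2280.00 mg.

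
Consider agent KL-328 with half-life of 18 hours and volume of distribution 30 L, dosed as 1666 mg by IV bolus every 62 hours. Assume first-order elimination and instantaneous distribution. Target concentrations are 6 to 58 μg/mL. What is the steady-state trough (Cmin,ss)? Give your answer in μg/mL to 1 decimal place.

5.6 μg/mL

k = ln2/t½ = ln2/18 ≈ 0.038508 h⁻¹; fraction remaining f = e^(−kτ) = e^(−0.038508×62) ≈ 0.0919.
Single-dose peak C₀ = D/Vd = 1666/30 ≈ 55.533 μg/mL.
Steady-state trough Cmin,ss = C₀·f/(1−f) ≈ 55.533 × 0.0919/0.9081 ≈ 5.620 μg/mL.
Trough 5.6 μg/mL vs MEC 6 μg/mL: subtherapeutic.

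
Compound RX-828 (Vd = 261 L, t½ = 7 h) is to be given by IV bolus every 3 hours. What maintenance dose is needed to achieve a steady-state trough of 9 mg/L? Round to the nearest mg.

τ/t½ = 3/7 ≈ 0.42857, so f = (1/2)^(3/7) ≈ 0.742997.
Cmin,ss = (D/Vd)·f/(1−f), so D = Cmin,ss·Vd·(1−f)/f.
D = 9 × 261 × (1−f)/f ≈ 9 × 261 × 0.34590 ≈ 812.52 mg.

813 mg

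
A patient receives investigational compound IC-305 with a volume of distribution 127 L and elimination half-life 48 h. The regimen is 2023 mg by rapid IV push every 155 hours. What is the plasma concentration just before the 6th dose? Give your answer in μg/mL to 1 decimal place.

1.9 μg/mL

f = (1/2)^(τ/t½) = (1/2)^(155/48) ≈ 0.1066.
C₀ = D/Vd = 2023/127 ≈ 15.929 μg/mL.
Before the 6th dose, 5 doses have been given. Superposition: Cmin = C₀·(f + f² + … + f^5).
≈ 15.929 × (0.1066 + 0.0114 + 0.0012 + 0.0001 + 0.0000) ≈ 15.929 × 0.1193 ≈ 1.900 μg/mL.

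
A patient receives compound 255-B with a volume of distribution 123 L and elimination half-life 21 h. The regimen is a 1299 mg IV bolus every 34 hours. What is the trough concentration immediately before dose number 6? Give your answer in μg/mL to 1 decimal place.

5.1 μg/mL

f = (1/2)^(τ/t½) = (1/2)^(34/21) ≈ 0.3256.
C₀ = D/Vd = 1299/123 ≈ 10.561 μg/mL.
Before the 6th dose, 5 doses have been given. Superposition: Cmin = C₀·(f + f² + … + f^5).
≈ 10.561 × (0.3256 + 0.1060 + 0.0345 + 0.0112 + 0.0037) ≈ 10.561 × 0.4810 ≈ 5.080 μg/mL.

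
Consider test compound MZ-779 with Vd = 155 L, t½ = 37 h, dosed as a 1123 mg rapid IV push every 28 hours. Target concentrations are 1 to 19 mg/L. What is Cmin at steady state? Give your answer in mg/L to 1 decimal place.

10.5 mg/L

τ/t½ = 28/37 ≈ 0.75676, so fraction remaining f = (1/2)^(28/37) ≈ 0.5918.
Accumulation ratio R = 1/(1 − f) ≈ 1/0.4082 ≈ 2.4498.
Single-dose peak C₀ = D/Vd = 1123/155 ≈ 7.245 mg/L.
Cmax,ss = C₀/(1 − f) ≈ 7.245/0.4082 ≈ 17.749 mg/L.
Steady-state trough Cmin,ss = Cmax,ss·f ≈ 17.749 × 0.5918 ≈ 10.504 mg/L.
Trough 10.5 mg/L vs MEC 1 mg/L: adequate.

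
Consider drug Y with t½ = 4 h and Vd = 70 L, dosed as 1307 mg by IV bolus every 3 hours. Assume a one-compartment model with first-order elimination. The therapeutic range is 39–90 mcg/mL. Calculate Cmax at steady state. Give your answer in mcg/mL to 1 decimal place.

k = ln2/t½ = ln2/4 ≈ 0.173287 h⁻¹; fraction remaining f = e^(−kτ) = e^(−0.173287×3) ≈ 0.5946.
At steady state, accumulation factor R = 1/(1 − e^(−kτ)) ≈ 2.4667.
Each bolus raises the concentration by D/Vd = 1307/70 ≈ 18.671 mcg/mL.
Steady-state peak Cmax,ss = C₀·R ≈ 18.671 × 2.4667 ≈ 46.056 mcg/mL.
Peak 46.1 mcg/mL vs MTC 90 mcg/mL: below toxic threshold.

46.1 mcg/mL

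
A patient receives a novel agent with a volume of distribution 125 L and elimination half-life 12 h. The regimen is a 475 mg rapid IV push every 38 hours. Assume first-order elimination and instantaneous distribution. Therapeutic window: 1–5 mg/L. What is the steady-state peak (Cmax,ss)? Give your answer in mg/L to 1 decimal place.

4.3 mg/L

Over one 38-h interval, 38/12 ≈ 3.1667 half-lives elapse, leaving f ≈ 0.1114 of each dose.
Accumulation ratio R = 1/(1 − f) ≈ 1/0.8886 ≈ 1.1254.
Single-dose peak C₀ = D/Vd = 475/125 ≈ 3.800 mg/L.
Steady-state peak Cmax,ss = C₀·R ≈ 3.800 × 1.1254 ≈ 4.277 mg/L.
Peak 4.3 mg/L vs MTC 5 mg/L: below toxic threshold.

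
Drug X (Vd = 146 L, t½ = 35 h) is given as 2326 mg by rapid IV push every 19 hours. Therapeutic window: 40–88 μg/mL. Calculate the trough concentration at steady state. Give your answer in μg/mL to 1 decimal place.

τ/t½ = 19/35 ≈ 0.54286, so fraction remaining f = (1/2)^(19/35) ≈ 0.6864.
Accumulation ratio R = 1/(1 − f) ≈ 1/0.3136 ≈ 3.1888.
Each bolus raises the concentration by D/Vd = 2326/146 ≈ 15.932 μg/mL.
Steady-state peak Cmax,ss = C₀·R ≈ 15.932 × 3.1888 ≈ 50.804 μg/mL.
One interval later, Cmin,ss = Cmax,ss·e^(−kτ) ≈ 50.804 × 0.6864 ≈ 34.872 μg/mL.
Trough 34.9 μg/mL vs MEC 40 μg/mL: subtherapeutic.

34.9 μg/mL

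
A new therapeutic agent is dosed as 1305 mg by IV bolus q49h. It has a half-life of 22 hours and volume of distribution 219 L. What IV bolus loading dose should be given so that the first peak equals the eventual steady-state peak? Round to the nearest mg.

1659 mg

f = (1/2)^(49/22) ≈ 0.213562; accumulation ratio R = 1/(1−f) ≈ 1.27156.
Loading dose to hit Cmax,ss on first dose: D_load = D_maint·R ≈ 1305 × 1.27156 ≈ 1659.39 mg.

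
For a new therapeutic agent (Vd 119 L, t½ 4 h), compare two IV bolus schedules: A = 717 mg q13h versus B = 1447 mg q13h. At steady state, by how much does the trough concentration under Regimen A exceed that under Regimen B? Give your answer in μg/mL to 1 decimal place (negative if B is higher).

-0.7 μg/mL

Regimen A: f = (1/2)^(13/4) ≈ 0.1051; Cmin,ss = (717/119)·f/(1−f) ≈ 0.708 μg/mL.
Regimen B: f = (1/2)^(13/4) ≈ 0.1051; Cmin,ss = (1447/119)·f/(1−f) ≈ 1.428 μg/mL.
Difference ≈ 0.708 − 1.428 ≈ -0.720 μg/mL.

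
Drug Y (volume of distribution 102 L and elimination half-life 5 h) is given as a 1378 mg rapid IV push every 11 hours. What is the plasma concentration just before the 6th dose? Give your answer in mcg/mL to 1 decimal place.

3.8 mcg/mL

f = (1/2)^(τ/t½) = (1/2)^(11/5) ≈ 0.2176.
C₀ = D/Vd = 1378/102 ≈ 13.510 mcg/mL.
Before the 6th dose, 5 doses have been given. Superposition: Cmin = C₀·(f + f² + … + f^5).
≈ 13.510 × (0.2176 + 0.0473 + 0.0103 + 0.0022 + 0.0005) ≈ 13.510 × 0.2779 ≈ 3.754 mcg/mL.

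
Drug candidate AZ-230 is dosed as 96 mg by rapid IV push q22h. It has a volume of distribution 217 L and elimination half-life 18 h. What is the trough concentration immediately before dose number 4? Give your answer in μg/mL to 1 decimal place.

f = (1/2)^(τ/t½) = (1/2)^(22/18) ≈ 0.4286.
C₀ = D/Vd = 96/217 ≈ 0.442 μg/mL.
Before the 4th dose, 3 doses have been given. Superposition: Cmin = C₀·(f + f² + … + f^3).
≈ 0.442 × (0.4286 + 0.1837 + 0.0787) ≈ 0.442 × 0.6910 ≈ 0.305 μg/mL.

0.3 μg/mL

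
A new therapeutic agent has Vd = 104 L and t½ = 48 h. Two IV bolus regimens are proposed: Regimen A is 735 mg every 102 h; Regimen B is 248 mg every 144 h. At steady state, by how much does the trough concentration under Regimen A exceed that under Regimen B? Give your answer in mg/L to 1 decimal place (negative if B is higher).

1.8 mg/L

Regimen A: f = (1/2)^(102/48) ≈ 0.2293; Cmin,ss = (735/104)·f/(1−f) ≈ 2.103 mg/L.
Regimen B: f = (1/2)^(144/48) ≈ 0.1250; Cmin,ss = (248/104)·f/(1−f) ≈ 0.341 mg/L.
Difference ≈ 2.103 − 0.341 ≈ 1.762 mg/L.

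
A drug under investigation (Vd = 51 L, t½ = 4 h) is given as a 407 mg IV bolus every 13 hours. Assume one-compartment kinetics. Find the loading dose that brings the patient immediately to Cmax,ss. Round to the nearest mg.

f = (1/2)^(13/4) ≈ 0.105112; accumulation ratio R = 1/(1−f) ≈ 1.11746.
Loading dose to hit Cmax,ss on first dose: D_load = D_maint·R ≈ 407 × 1.11746 ≈ 454.81 mg.

455 mg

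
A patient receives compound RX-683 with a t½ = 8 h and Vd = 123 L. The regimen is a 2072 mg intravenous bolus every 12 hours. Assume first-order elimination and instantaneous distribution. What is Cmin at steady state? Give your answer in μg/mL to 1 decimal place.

9.2 μg/mL

τ/t½ = 12/8 ≈ 1.5, so fraction remaining f = (1/2)^(12/8) ≈ 0.3536.
Each bolus raises the concentration by D/Vd = 2072/123 ≈ 16.846 μg/mL.
Steady-state trough Cmin,ss = C₀·f/(1−f) ≈ 16.846 × 0.3536/0.6464 ≈ 9.215 μg/mL.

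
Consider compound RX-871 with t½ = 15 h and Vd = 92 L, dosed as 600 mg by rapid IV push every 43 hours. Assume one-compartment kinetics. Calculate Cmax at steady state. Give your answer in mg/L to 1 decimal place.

τ/t½ = 43/15 ≈ 2.8667, so fraction remaining f = (1/2)^(43/15) ≈ 0.1371.
Accumulation ratio R = 1/(1 − f) ≈ 1/0.8629 ≈ 1.1589.
Single-dose peak C₀ = D/Vd = 600/92 ≈ 6.522 mg/L.
Steady-state peak Cmax,ss = C₀·R ≈ 6.522 × 1.1589 ≈ 7.558 mg/L.

7.6 mg/L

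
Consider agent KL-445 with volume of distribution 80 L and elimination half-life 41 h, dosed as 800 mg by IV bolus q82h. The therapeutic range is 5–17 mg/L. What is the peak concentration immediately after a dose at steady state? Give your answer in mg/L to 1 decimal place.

The dosing interval is 2 half-lives, so f = 2^(−2) = 0.25.
Accumulation ratio R = 1/(1 − f) = 1/0.75 = 4/3.
Single-dose peak C₀ = D/Vd = 800/80 = 10 mg/L.
Steady-state peak Cmax,ss = C₀·R = 10 × 4/3 ≈ 13.333 mg/L.
Peak 13.3 mg/L vs MTC 17 mg/L: below toxic threshold.

13.3 mg/L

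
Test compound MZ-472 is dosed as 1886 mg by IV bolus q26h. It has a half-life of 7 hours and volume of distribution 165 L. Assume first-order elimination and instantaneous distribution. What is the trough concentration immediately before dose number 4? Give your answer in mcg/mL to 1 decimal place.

0.9 mcg/mL

f = (1/2)^(τ/t½) = (1/2)^(26/7) ≈ 0.0762.
C₀ = D/Vd = 1886/165 ≈ 11.430 mcg/mL.
Before the 4th dose, 3 doses have been given. Superposition: Cmin = C₀·(f + f² + … + f^3).
≈ 11.430 × (0.0762 + 0.0058 + 0.0004) ≈ 11.430 × 0.0824 ≈ 0.942 mcg/mL.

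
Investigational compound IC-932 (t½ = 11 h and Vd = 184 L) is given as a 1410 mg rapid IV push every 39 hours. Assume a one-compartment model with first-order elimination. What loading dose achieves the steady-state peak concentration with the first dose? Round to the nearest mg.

f = (1/2)^(39/11) ≈ 0.085647; accumulation ratio R = 1/(1−f) ≈ 1.09367.
Loading dose to hit Cmax,ss on first dose: D_load = D_maint·R ≈ 1410 × 1.09367 ≈ 1542.07 mg.

1542 mg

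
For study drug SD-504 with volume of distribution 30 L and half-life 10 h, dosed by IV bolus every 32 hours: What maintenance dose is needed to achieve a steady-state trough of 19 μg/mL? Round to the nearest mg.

τ/t½ = 32/10 ≈ 3.2, so f = (1/2)^(32/10) ≈ 0.108819.
Cmin,ss = (D/Vd)·f/(1−f), so D = Cmin,ss·Vd·(1−f)/f.
D = 19 × 30 × (1−f)/f ≈ 19 × 30 × 8.18957 ≈ 4668.05 mg.

4668 mg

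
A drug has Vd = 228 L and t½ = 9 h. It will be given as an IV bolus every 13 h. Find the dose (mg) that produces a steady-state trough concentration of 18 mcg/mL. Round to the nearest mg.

τ/t½ = 13/9 ≈ 1.4444, so f = (1/2)^(13/9) ≈ 0.367434.
Cmin,ss = (D/Vd)·f/(1−f), so D = Cmin,ss·Vd·(1−f)/f.
D = 18 × 228 × (1−f)/f ≈ 18 × 228 × 1.72158 ≈ 7065.36 mg.

7065 mg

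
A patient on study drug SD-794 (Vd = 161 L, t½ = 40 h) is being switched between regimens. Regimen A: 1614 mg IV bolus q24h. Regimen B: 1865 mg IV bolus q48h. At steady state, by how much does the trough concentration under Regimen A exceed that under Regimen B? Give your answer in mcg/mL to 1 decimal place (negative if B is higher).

Regimen A: f = (1/2)^(24/40) ≈ 0.6598; Cmin,ss = (1614/161)·f/(1−f) ≈ 19.443 mcg/mL.
Regimen B: f = (1/2)^(48/40) ≈ 0.4353; Cmin,ss = (1865/161)·f/(1−f) ≈ 8.929 mcg/mL.
Difference ≈ 19.443 − 8.929 ≈ 10.514 mcg/mL.

10.5 mcg/mL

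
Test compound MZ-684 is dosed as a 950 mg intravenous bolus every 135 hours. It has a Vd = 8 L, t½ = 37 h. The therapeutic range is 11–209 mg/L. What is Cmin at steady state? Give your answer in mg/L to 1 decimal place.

τ/t½ = 135/37 ≈ 3.6486, so fraction remaining f = (1/2)^(135/37) ≈ 0.0797.
Single-dose peak C₀ = D/Vd = 950/8 ≈ 118.750 mg/L.
Steady-state trough Cmin,ss = C₀·f/(1−f) ≈ 118.750 × 0.0797/0.9203 ≈ 10.284 mg/L.
Trough 10.3 mg/L vs MEC 11 mg/L: subtherapeutic.

10.3 mg/L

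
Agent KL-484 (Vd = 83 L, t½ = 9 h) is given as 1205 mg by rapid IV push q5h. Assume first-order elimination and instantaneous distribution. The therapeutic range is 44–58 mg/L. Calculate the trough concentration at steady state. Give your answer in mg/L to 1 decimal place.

30.9 mg/L

k = ln2/t½ = ln2/9 ≈ 0.077016 h⁻¹; fraction remaining f = e^(−kτ) = e^(−0.077016×5) ≈ 0.6804.
Accumulation ratio R = 1/(1 − f) ≈ 1/0.3196 ≈ 3.1289.
Each bolus raises the concentration by D/Vd = 1205/83 ≈ 14.518 mg/L.
Cmax,ss = C₀/(1 − f) ≈ 14.518/0.3196 ≈ 45.426 mg/L.
One interval later, Cmin,ss = Cmax,ss·e^(−kτ) ≈ 45.426 × 0.6804 ≈ 30.908 mg/L.
Trough 30.9 mg/L vs MEC 44 mg/L: subtherapeutic.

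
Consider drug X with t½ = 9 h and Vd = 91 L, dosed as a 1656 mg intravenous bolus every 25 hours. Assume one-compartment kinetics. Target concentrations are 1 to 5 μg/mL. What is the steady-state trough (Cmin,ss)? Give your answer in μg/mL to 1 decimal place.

k = ln2/t½ = ln2/9 ≈ 0.077016 h⁻¹; fraction remaining f = e^(−kτ) = e^(−0.077016×25) ≈ 0.1458.
Accumulation ratio R = 1/(1 − f) ≈ 1/0.8542 ≈ 1.1707.
Each bolus raises the concentration by D/Vd = 1656/91 ≈ 18.198 μg/mL.
Cmax,ss = C₀/(1 − f) ≈ 18.198/0.8542 ≈ 21.304 μg/mL.
Steady-state trough Cmin,ss = Cmax,ss·f ≈ 21.304 × 0.1458 ≈ 3.106 μg/mL.
Trough 3.1 μg/mL vs MEC 1 μg/mL: adequate.

3.1 μg/mL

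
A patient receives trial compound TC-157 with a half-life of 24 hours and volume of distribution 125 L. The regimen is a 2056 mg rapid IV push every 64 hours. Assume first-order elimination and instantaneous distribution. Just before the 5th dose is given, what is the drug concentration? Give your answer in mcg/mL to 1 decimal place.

3.1 mcg/mL

f = (1/2)^(τ/t½) = (1/2)^(64/24) ≈ 0.1575.
C₀ = D/Vd = 2056/125 ≈ 16.448 mcg/mL.
Before the 5th dose, 4 doses have been given. Superposition: Cmin = C₀·(f + f² + … + f^4).
≈ 16.448 × (0.1575 + 0.0248 + 0.0039 + 0.0006) ≈ 16.448 × 0.1868 ≈ 3.072 mcg/mL.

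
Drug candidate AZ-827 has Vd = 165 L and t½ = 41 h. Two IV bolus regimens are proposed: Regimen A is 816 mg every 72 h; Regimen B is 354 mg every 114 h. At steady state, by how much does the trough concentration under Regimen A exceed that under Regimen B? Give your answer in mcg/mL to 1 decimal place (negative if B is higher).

1.7 mcg/mL

Regimen A: f = (1/2)^(72/41) ≈ 0.2960; Cmin,ss = (816/165)·f/(1−f) ≈ 2.079 mcg/mL.
Regimen B: f = (1/2)^(114/41) ≈ 0.1455; Cmin,ss = (354/165)·f/(1−f) ≈ 0.365 mcg/mL.
Difference ≈ 2.079 − 0.365 ≈ 1.714 mcg/mL.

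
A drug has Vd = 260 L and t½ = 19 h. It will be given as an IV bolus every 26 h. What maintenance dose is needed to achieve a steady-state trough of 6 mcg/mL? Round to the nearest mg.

τ/t½ = 26/19 ≈ 1.3684, so f = (1/2)^(26/19) ≈ 0.387315.
Cmin,ss = (D/Vd)·f/(1−f), so D = Cmin,ss·Vd·(1−f)/f.
D = 6 × 260 × (1−f)/f ≈ 6 × 260 × 1.58188 ≈ 2467.73 mg.

2468 mg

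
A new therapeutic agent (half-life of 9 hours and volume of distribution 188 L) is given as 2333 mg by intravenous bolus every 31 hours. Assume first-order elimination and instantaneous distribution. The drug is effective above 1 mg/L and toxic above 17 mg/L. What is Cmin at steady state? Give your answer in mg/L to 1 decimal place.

1.3 mg/L

Over one 31-h interval, 31/9 ≈ 3.4444 half-lives elapse, leaving f ≈ 0.0919 of each dose.
At steady state, accumulation factor R = 1/(1 − e^(−kτ)) ≈ 1.1012.
Each bolus raises the concentration by D/Vd = 2333/188 ≈ 12.410 mg/L.
Cmax,ss = C₀/(1 − f) ≈ 12.410/0.9081 ≈ 13.666 mg/L.
One interval later, Cmin,ss = Cmax,ss·e^(−kτ) ≈ 13.666 × 0.0919 ≈ 1.256 mg/L.
Trough 1.3 mg/L vs MEC 1 mg/L: adequate.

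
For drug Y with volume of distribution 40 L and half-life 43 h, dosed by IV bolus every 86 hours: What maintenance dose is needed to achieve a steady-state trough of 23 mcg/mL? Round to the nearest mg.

τ/t½ = 86/43 ≈ 2, so f = (1/2)^(86/43) ≈ 0.250000.
Cmin,ss = (D/Vd)·f/(1−f), so D = Cmin,ss·Vd·(1−f)/f.
D = 23 × 40 × (1−f)/f ≈ 23 × 40 × 3.00000 ≈ 2760.00 mg.

2760 mg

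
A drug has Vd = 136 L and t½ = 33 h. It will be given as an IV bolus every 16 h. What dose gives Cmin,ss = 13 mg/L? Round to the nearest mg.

706 mg

τ/t½ = 16/33 ≈ 0.48485, so f = (1/2)^(16/33) ≈ 0.714572.
Cmin,ss = (D/Vd)·f/(1−f), so D = Cmin,ss·Vd·(1−f)/f.
D = 13 × 136 × (1−f)/f ≈ 13 × 136 × 0.39944 ≈ 706.21 mg.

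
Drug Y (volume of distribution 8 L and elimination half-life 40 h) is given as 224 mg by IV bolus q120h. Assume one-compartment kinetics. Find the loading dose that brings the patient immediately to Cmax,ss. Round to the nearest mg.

256 mg

f = (1/2)^(120/40) ≈ 0.125000; accumulation ratio R = 1/(1−f) ≈ 1.14286.
Loading dose to hit Cmax,ss on first dose: D_load = D_maint·R ≈ 224 × 1.14286 ≈ 256.00 mg.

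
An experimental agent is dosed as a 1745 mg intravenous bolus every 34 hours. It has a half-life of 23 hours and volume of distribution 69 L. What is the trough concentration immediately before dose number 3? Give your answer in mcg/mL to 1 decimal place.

f = (1/2)^(τ/t½) = (1/2)^(34/23) ≈ 0.3589.
C₀ = D/Vd = 1745/69 ≈ 25.290 mcg/mL.
Before the 3rd dose, 2 doses have been given. Superposition: Cmin = C₀·(f + f²).
≈ 25.290 × (0.3589 + 0.1288) ≈ 25.290 × 0.4877 ≈ 12.334 mcg/mL.

12.3 mcg/mL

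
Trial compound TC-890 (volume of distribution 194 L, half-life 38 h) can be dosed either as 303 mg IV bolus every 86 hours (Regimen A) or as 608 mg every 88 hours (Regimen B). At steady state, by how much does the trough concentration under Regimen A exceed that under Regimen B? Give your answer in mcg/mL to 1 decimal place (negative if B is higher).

-0.4 mcg/mL

Regimen A: f = (1/2)^(86/38) ≈ 0.2083; Cmin,ss = (303/194)·f/(1−f) ≈ 0.411 mcg/mL.
Regimen B: f = (1/2)^(88/38) ≈ 0.2009; Cmin,ss = (608/194)·f/(1−f) ≈ 0.788 mcg/mL.
Difference ≈ 0.411 − 0.788 ≈ -0.377 mcg/mL.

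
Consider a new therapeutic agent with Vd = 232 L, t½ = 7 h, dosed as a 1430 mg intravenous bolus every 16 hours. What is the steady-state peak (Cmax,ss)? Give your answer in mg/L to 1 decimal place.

k = ln2/t½ = ln2/7 ≈ 0.099021 h⁻¹; fraction remaining f = e^(−kτ) = e^(−0.099021×16) ≈ 0.2051.
At steady state, accumulation factor R = 1/(1 − e^(−kτ)) ≈ 1.2580.
Each bolus raises the concentration by D/Vd = 1430/232 ≈ 6.164 mg/L.
Steady-state peak Cmax,ss = C₀·R ≈ 6.164 × 1.2580 ≈ 7.754 mg/L.

7.8 mg/L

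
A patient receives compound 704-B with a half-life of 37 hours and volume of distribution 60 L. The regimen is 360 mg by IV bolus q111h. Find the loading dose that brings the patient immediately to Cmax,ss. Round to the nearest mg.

411 mg

f = (1/2)^(111/37) ≈ 0.125000; accumulation ratio R = 1/(1−f) ≈ 1.14286.
Loading dose to hit Cmax,ss on first dose: D_load = D_maint·R ≈ 360 × 1.14286 ≈ 411.43 mg.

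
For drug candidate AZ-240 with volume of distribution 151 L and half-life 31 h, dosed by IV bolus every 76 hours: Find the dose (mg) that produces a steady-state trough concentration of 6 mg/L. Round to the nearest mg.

4050 mg

τ/t½ = 76/31 ≈ 2.4516, so f = (1/2)^(76/31) ≈ 0.182806.
Cmin,ss = (D/Vd)·f/(1−f), so D = Cmin,ss·Vd·(1−f)/f.
D = 6 × 151 × (1−f)/f ≈ 6 × 151 × 4.47028 ≈ 4050.07 mg.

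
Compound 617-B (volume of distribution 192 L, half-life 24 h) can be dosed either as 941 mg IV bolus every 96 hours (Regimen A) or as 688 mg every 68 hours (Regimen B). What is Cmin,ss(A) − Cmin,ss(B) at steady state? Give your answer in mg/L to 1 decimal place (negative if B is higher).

-0.3 mg/L

Regimen A: f = (1/2)^(96/24) ≈ 0.0625; Cmin,ss = (941/192)·f/(1−f) ≈ 0.327 mg/L.
Regimen B: f = (1/2)^(68/24) ≈ 0.1403; Cmin,ss = (688/192)·f/(1−f) ≈ 0.585 mg/L.
Difference ≈ 0.327 − 0.585 ≈ -0.258 mg/L.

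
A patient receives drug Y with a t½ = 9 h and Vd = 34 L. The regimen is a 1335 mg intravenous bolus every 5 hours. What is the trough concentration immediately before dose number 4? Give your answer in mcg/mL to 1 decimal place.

f = (1/2)^(τ/t½) = (1/2)^(5/9) ≈ 0.6804.
C₀ = D/Vd = 1335/34 ≈ 39.265 mcg/mL.
Before the 4th dose, 3 doses have been given. Superposition: Cmin = C₀·(f + f² + … + f^3).
≈ 39.265 × (0.6804 + 0.4629 + 0.3150) ≈ 39.265 × 1.4583 ≈ 57.260 mcg/mL.

57.3 mcg/mL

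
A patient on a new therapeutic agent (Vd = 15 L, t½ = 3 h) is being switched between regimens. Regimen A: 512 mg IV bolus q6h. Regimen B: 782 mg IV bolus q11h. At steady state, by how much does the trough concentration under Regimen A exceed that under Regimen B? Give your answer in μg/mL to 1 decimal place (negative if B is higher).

Regimen A: f = (1/2)^(6/3) ≈ 0.2500; Cmin,ss = (512/15)·f/(1−f) ≈ 11.378 μg/mL.
Regimen B: f = (1/2)^(11/3) ≈ 0.0787; Cmin,ss = (782/15)·f/(1−f) ≈ 4.453 μg/mL.
Difference ≈ 11.378 − 4.453 ≈ 6.925 μg/mL.

6.9 μg/mL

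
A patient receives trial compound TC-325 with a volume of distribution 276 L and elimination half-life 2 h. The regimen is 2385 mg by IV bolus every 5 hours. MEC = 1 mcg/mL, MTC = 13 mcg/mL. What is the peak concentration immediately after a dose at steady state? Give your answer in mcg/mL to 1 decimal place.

10.5 mcg/mL

τ/t½ = 5/2 ≈ 2.5, so fraction remaining f = (1/2)^(5/2) ≈ 0.1768.
At steady state, accumulation factor R = 1/(1 − e^(−kτ)) ≈ 1.2148.
Single-dose peak C₀ = D/Vd = 2385/276 ≈ 8.641 mcg/mL.
Cmax,ss = C₀/(1 − f) ≈ 8.641/0.8232 ≈ 10.497 mcg/mL.
Peak 10.5 mcg/mL vs MTC 13 mcg/mL: below toxic threshold.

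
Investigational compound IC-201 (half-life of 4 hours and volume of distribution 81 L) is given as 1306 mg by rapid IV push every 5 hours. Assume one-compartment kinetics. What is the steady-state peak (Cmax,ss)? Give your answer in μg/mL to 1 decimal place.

τ/t½ = 5/4 ≈ 1.25, so fraction remaining f = (1/2)^(5/4) ≈ 0.4204.
At steady state, accumulation factor R = 1/(1 − e^(−kτ)) ≈ 1.7253.
Each bolus raises the concentration by D/Vd = 1306/81 ≈ 16.123 μg/mL.
Cmax,ss = C₀/(1 − f) ≈ 16.123/0.5796 ≈ 27.817 μg/mL.

27.8 μg/mL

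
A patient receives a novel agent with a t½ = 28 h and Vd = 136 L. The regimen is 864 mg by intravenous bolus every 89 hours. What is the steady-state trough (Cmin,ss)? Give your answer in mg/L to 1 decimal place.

Over one 89-h interval, 89/28 ≈ 3.1786 half-lives elapse, leaving f ≈ 0.1104 of each dose.
Accumulation ratio R = 1/(1 − f) ≈ 1/0.8896 ≈ 1.1241.
Each bolus raises the concentration by D/Vd = 864/136 ≈ 6.353 mg/L.
Steady-state peak Cmax,ss = C₀·R ≈ 6.353 × 1.1241 ≈ 7.141 mg/L.
Steady-state trough Cmin,ss = Cmax,ss·f ≈ 7.141 × 0.1104 ≈ 0.788 mg/L.

0.8 mg/L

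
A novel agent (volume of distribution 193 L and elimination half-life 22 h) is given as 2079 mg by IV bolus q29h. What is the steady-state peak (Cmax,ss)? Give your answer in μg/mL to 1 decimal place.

18.0 μg/mL

τ/t½ = 29/22 ≈ 1.3182, so fraction remaining f = (1/2)^(29/22) ≈ 0.4010.
At steady state, accumulation factor R = 1/(1 − e^(−kτ)) ≈ 1.6694.
Single-dose peak C₀ = D/Vd = 2079/193 ≈ 10.772 μg/mL.
Steady-state peak Cmax,ss = C₀·R ≈ 10.772 × 1.6694 ≈ 17.983 μg/mL.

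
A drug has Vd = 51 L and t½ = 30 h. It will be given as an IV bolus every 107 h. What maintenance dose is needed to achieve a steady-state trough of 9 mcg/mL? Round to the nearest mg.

4980 mg

τ/t½ = 107/30 ≈ 3.5667, so f = (1/2)^(107/30) ≈ 0.084397.
Cmin,ss = (D/Vd)·f/(1−f), so D = Cmin,ss·Vd·(1−f)/f.
D = 9 × 51 × (1−f)/f ≈ 9 × 51 × 10.84876 ≈ 4979.58 mg.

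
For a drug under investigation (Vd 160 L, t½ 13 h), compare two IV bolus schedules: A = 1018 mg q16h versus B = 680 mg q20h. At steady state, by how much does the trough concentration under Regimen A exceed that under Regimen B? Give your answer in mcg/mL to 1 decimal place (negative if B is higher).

2.5 mcg/mL

Regimen A: f = (1/2)^(16/13) ≈ 0.4261; Cmin,ss = (1018/160)·f/(1−f) ≈ 4.724 mcg/mL.
Regimen B: f = (1/2)^(20/13) ≈ 0.3443; Cmin,ss = (680/160)·f/(1−f) ≈ 2.232 mcg/mL.
Difference ≈ 4.724 − 2.232 ≈ 2.492 mcg/mL.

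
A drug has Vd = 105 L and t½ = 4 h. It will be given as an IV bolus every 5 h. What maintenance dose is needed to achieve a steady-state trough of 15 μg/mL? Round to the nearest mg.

τ/t½ = 5/4 ≈ 1.25, so f = (1/2)^(5/4) ≈ 0.420448.
Cmin,ss = (D/Vd)·f/(1−f), so D = Cmin,ss·Vd·(1−f)/f.
D = 15 × 105 × (1−f)/f ≈ 15 × 105 × 1.37842 ≈ 2171.01 mg.

2171 mg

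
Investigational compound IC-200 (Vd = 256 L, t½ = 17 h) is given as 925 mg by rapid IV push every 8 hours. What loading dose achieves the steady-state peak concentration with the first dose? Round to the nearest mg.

3323 mg

f = (1/2)^(8/17) ≈ 0.721670; accumulation ratio R = 1/(1−f) ≈ 3.59286.
Loading dose to hit Cmax,ss on first dose: D_load = D_maint·R ≈ 925 × 3.59286 ≈ 3323.40 mg.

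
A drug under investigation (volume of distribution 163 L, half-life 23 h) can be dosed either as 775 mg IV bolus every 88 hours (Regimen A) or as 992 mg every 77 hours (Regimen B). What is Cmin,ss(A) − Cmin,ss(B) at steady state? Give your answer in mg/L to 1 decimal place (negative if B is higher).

Regimen A: f = (1/2)^(88/23) ≈ 0.0705; Cmin,ss = (775/163)·f/(1−f) ≈ 0.361 mg/L.
Regimen B: f = (1/2)^(77/23) ≈ 0.0982; Cmin,ss = (992/163)·f/(1−f) ≈ 0.663 mg/L.
Difference ≈ 0.361 − 0.663 ≈ -0.302 mg/L.

-0.3 mg/L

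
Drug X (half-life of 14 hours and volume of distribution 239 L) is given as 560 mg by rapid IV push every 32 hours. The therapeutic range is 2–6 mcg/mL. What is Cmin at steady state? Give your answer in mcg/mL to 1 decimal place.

0.6 mcg/mL

Over one 32-h interval, 32/14 ≈ 2.2857 half-lives elapse, leaving f ≈ 0.2051 of each dose.
Accumulation ratio R = 1/(1 − f) ≈ 1/0.7949 ≈ 1.2580.
Single-dose peak C₀ = D/Vd = 560/239 ≈ 2.343 mcg/mL.
Cmax,ss = C₀/(1 − f) ≈ 2.343/0.7949 ≈ 2.948 mcg/mL.
One interval later, Cmin,ss = Cmax,ss·e^(−kτ) ≈ 2.948 × 0.2051 ≈ 0.605 mcg/mL.
Trough 0.6 mcg/mL vs MEC 2 mcg/mL: subtherapeutic.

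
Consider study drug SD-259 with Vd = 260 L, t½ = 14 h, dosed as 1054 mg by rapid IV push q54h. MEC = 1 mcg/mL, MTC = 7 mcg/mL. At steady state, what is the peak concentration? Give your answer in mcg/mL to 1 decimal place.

4.4 mcg/mL

Over one 54-h interval, 54/14 ≈ 3.8571 half-lives elapse, leaving f ≈ 0.0690 of each dose.
Accumulation ratio R = 1/(1 − f) ≈ 1/0.9310 ≈ 1.0741.
Single-dose peak C₀ = D/Vd = 1054/260 ≈ 4.054 mcg/mL.
Steady-state peak Cmax,ss = C₀·R ≈ 4.054 × 1.0741 ≈ 4.354 mcg/mL.
Peak 4.4 mcg/mL vs MTC 7 mcg/mL: below toxic threshold.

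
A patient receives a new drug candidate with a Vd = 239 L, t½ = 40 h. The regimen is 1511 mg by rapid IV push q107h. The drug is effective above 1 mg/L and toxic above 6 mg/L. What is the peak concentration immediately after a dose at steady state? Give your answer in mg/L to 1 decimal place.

7.5 mg/L

Over one 107-h interval, 107/40 ≈ 2.675 half-lives elapse, leaving f ≈ 0.1566 of each dose.
At steady state, accumulation factor R = 1/(1 − e^(−kτ)) ≈ 1.1857.
Each bolus raises the concentration by D/Vd = 1511/239 ≈ 6.322 mg/L.
Steady-state peak Cmax,ss = C₀·R ≈ 6.322 × 1.1857 ≈ 7.496 mg/L.
Peak 7.5 mg/L vs MTC 6 mg/L: exceeds toxic threshold.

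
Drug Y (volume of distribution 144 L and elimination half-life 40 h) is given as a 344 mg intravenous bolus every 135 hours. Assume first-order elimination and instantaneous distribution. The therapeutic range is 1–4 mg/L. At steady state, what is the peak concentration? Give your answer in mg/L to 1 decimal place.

2.6 mg/L

Over one 135-h interval, 135/40 ≈ 3.375 half-lives elapse, leaving f ≈ 0.0964 of each dose.
At steady state, accumulation factor R = 1/(1 − e^(−kτ)) ≈ 1.1067.
Single-dose peak C₀ = D/Vd = 344/144 ≈ 2.389 mg/L.
Steady-state peak Cmax,ss = C₀·R ≈ 2.389 × 1.1067 ≈ 2.644 mg/L.
Peak 2.6 mg/L vs MTC 4 mg/L: below toxic threshold.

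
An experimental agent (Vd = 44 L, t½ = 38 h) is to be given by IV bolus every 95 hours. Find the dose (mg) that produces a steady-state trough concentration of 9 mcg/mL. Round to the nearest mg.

1844 mg

τ/t½ = 95/38 ≈ 2.5, so f = (1/2)^(95/38) ≈ 0.176777.
Cmin,ss = (D/Vd)·f/(1−f), so D = Cmin,ss·Vd·(1−f)/f.
D = 9 × 44 × (1−f)/f ≈ 9 × 44 × 4.65684 ≈ 1844.11 mg.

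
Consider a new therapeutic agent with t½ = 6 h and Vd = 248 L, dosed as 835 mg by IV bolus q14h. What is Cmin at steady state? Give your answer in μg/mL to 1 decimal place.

τ/t½ = 14/6 ≈ 2.3333, so fraction remaining f = (1/2)^(14/6) ≈ 0.1984.
Each bolus raises the concentration by D/Vd = 835/248 ≈ 3.367 μg/mL.
Steady-state trough Cmin,ss = C₀·f/(1−f) ≈ 3.367 × 0.1984/0.8016 ≈ 0.833 μg/mL.

0.8 μg/mL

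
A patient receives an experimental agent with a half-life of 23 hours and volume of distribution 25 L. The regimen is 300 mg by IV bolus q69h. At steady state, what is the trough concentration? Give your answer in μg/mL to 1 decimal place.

The dosing interval is 3 half-lives, so f = 2^(−3) = 0.125.
Accumulation ratio R = 1/(1 − f) = 1/0.875 = 8/7.
Single-dose peak C₀ = D/Vd = 300/25 = 12 μg/mL.
Steady-state peak Cmax,ss = C₀·R = 12 × 8/7 ≈ 13.714 μg/mL.
Steady-state trough Cmin,ss = Cmax,ss·f ≈ 13.714 × 0.125 ≈ 1.714 μg/mL.

1.7 μg/mL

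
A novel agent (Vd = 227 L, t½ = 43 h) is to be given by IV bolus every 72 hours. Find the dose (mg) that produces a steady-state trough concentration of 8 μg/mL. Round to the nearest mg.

τ/t½ = 72/43 ≈ 1.6744, so f = (1/2)^(72/43) ≈ 0.313292.
Cmin,ss = (D/Vd)·f/(1−f), so D = Cmin,ss·Vd·(1−f)/f.
D = 8 × 227 × (1−f)/f ≈ 8 × 227 × 2.19191 ≈ 3980.51 mg.

3981 mg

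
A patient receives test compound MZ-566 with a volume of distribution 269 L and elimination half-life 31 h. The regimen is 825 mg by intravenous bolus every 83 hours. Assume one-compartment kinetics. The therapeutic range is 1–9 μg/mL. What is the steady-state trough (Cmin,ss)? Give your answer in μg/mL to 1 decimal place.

0.6 μg/mL

k = ln2/t½ = ln2/31 ≈ 0.022360 h⁻¹; fraction remaining f = e^(−kτ) = e^(−0.022360×83) ≈ 0.1563.
Each bolus raises the concentration by D/Vd = 825/269 ≈ 3.067 μg/mL.
Steady-state trough Cmin,ss = C₀·f/(1−f) ≈ 3.067 × 0.1563/0.8437 ≈ 0.568 μg/mL.
Trough 0.6 μg/mL vs MEC 1 μg/mL: subtherapeutic.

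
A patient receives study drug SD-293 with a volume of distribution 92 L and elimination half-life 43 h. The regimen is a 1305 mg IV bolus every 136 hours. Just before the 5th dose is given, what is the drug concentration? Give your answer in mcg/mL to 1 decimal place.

1.8 mcg/mL

f = (1/2)^(τ/t½) = (1/2)^(136/43) ≈ 0.1117.
C₀ = D/Vd = 1305/92 ≈ 14.185 mcg/mL.
Before the 5th dose, 4 doses have been given. Superposition: Cmin = C₀·(f + f² + … + f^4).
≈ 14.185 × (0.1117 + 0.0125 + 0.0014 + 0.0002) ≈ 14.185 × 0.1258 ≈ 1.784 mcg/mL.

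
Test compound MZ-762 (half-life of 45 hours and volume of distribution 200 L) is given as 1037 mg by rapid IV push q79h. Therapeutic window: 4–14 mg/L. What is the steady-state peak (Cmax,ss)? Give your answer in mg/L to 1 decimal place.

7.4 mg/L

Over one 79-h interval, 79/45 ≈ 1.7556 half-lives elapse, leaving f ≈ 0.2962 of each dose.
Accumulation ratio R = 1/(1 − f) ≈ 1/0.7038 ≈ 1.4209.
Each bolus raises the concentration by D/Vd = 1037/200 ≈ 5.185 mg/L.
Cmax,ss = C₀/(1 − f) ≈ 5.185/0.7038 ≈ 7.367 mg/L.
Peak 7.4 mg/L vs MTC 14 mg/L: below toxic threshold.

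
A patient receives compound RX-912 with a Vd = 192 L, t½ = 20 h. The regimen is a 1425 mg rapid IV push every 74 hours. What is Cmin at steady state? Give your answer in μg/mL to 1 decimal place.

τ/t½ = 74/20 ≈ 3.7, so fraction remaining f = (1/2)^(74/20) ≈ 0.0769.
Accumulation ratio R = 1/(1 − f) ≈ 1/0.9231 ≈ 1.0833.
Single-dose peak C₀ = D/Vd = 1425/192 ≈ 7.422 μg/mL.
Steady-state peak Cmax,ss = C₀·R ≈ 7.422 × 1.0833 ≈ 8.040 μg/mL.
Steady-state trough Cmin,ss = Cmax,ss·f ≈ 8.040 × 0.0769 ≈ 0.618 μg/mL.

0.6 μg/mL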